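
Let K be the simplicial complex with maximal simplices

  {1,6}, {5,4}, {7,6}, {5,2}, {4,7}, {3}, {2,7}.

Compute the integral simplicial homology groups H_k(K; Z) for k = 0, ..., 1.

Fix the vertex order 1 < 2 < 3 < 4 < 5 < 6 < 7 and write every simplex with vertices in increasing order. Then dim K = 1 and the simplices of K are:

  0-simplices (7): [1], [2], [3], [4], [5], [6], [7]
  1-simplices (6): [1,6], [2,5], [2,7], [4,5], [4,7], [6,7]

giving chain groups C_0 ≅ Z^7, C_1 ≅ Z^6.

∂_1: C_1 → C_0 is given by ∂[p,q] = [q] − [p]. For instance
  ∂[1,6] = [6] − [1].
The 7×6 boundary matrix has rank 5 and Smith normal form diag(1,1,1,1,1).

From H_k ≅ ker(∂_k) / im(∂_{k+1}) we obtain:

  H_0: rank C_0 − rank ∂_1 = 7 − 5 = 2, and the invariant factors of ∂_1 are all 1, so H_0 = Z^2.
  H_1: rank ker ∂_1 − rank ∂_2 = (6 − 5) − 0 = 1, and there is no ∂_2, so H_1 = Z.

As a check, the Euler characteristic is 7 − 6 = 1, which agrees with 2 − 1 = 1.

H_0 = Z^2,  H_1 = Z.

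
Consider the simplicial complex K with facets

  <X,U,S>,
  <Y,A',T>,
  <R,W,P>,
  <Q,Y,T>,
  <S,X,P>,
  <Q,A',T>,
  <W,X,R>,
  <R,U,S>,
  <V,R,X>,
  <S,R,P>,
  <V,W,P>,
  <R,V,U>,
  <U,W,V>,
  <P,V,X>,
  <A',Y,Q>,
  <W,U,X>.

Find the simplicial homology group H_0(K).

H_0 = Z^2.

Take the total order P < Q < R < S < T < U < V < W < X < Y < A' on the vertex set. Then K (dimension 2) consists of the simplices:

  0-simplices (11): [P], [Q], [R], [S], [T], [U], [V], [W], [X], [Y], [A']
  1-simplices (24): (24 of them)
  2-simplices (16): [P,R,S], [P,R,W], [P,S,X], [P,V,W], [P,V,X], [Q,T,Y], [Q,T,A'], [Q,Y,A'], [R,S,U], [R,U,V], [R,V,X], [R,W,X], [S,U,X], [T,Y,A'], [U,V,W], [U,W,X]

Hence C_0 ≅ Z^11, C_1 ≅ Z^24, C_2 ≅ Z^16.

The boundary map ∂_1: C_1 → C_0 maps an edge to its endpoints' difference, ∂[p,q] = q − p. For instance
  ∂[V,W] = [W] − [V].
This gives a 11×24 integer matrix of rank 9; reducing to Smith normal form yields diagonal entries (1,1,1,1,1,1,1,1,1).

The boundary map ∂_2: C_2 → C_1 maps a triangle to the signed sum of its edges. For instance
  ∂[S,U,X] = [U,X] − [S,X] + [S,U],
  ∂[T,Y,A'] = [Y,A'] − [T,A'] + [T,Y].
The resulting 24×16 matrix has rank 15, and its Smith normal form has invariant factors (1,1,1,1,1,1,1,1,1,1,1,1,1,1,2).

Computing H_k = (kernel of ∂_k) / (image of ∂_{k+1}):

  H_0: rank C_0 − rank ∂_1 = 11 − 9 = 2, and the invariant factors of ∂_1 are all 1, so H_0 = Z^2.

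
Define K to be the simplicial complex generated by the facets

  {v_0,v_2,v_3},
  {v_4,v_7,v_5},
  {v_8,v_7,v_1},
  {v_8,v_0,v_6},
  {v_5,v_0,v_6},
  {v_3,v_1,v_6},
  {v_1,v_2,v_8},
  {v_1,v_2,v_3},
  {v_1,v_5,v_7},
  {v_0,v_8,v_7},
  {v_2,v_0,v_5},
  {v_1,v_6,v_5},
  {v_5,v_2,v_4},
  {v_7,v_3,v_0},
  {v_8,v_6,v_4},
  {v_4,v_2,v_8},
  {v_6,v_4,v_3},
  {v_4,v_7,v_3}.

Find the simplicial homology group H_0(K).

H_0 ≅ Z.

Fix the vertex order v_0 < v_1 < v_2 < v_3 < v_4 < v_5 < v_6 < v_7 < v_8 and write every simplex with vertices in increasing order. Then dim K = 2 and the simplices of K are:

  0-simplices (9): [v_0], [v_1], [v_2], [v_3], [v_4], [v_5], [v_6], [v_7], [v_8]
  1-simplices (27): (27 of them)
  2-simplices (18): (18 of them)

so the chain groups are C_0 ≅ Z^9, C_1 ≅ Z^27, C_2 ≅ Z^18.

The boundary map ∂_1: C_1 → C_0 sends each edge [p,q] (with p < q) to q − p.
This gives a 9×27 integer matrix of rank 8; reducing to Smith normal form yields diagonal entries (1,1,1,1,1,1,1,1).

The boundary map ∂_2: C_2 → C_1 acts by ∂[p,q,r] = [q,r] − [p,r] + [p,q]. For instance
  ∂[v_1,v_2,v_3] = [v_2,v_3] − [v_1,v_3] + [v_1,v_2],
  ∂[v_0,v_3,v_7] = [v_3,v_7] − [v_0,v_7] + [v_0,v_3].
This gives a 27×18 integer matrix of rank 17; reducing to Smith normal form yields diagonal entries (1,1,1,1,1,1,1,1,1,1,1,1,1,1,1,1,1).

Reading off H_k = ker ∂_k / im ∂_{k+1}:

  H_0: rank C_0 − rank ∂_1 = 9 − 8 = 1, and the invariant factors of ∂_1 are all 1, so H_0 ≅ Z.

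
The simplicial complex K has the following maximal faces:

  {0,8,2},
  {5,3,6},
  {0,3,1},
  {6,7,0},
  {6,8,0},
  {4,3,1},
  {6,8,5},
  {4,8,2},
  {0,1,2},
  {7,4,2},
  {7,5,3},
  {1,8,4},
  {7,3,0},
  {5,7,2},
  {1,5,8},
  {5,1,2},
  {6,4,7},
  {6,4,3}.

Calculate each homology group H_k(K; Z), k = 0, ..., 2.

Order the vertices as 0 < 1 < 2 < 3 < 4 < 5 < 6 < 7 < 8. Listing each simplex with vertices in this order, K has dimension 2 with simplices:

  0-simplices (9): [0], [1], [2], [3], [4], [5], [6], [7], [8]
  1-simplices (27): (27 of them)
  2-simplices (18): [0,1,2], [0,1,3], [0,2,8], [0,3,7], [0,6,7], [0,6,8], [1,2,5], [1,3,4], [1,4,8], [1,5,8], [2,4,7], [2,4,8], [2,5,7], [3,4,6], [3,5,6], [3,5,7], [4,6,7], [5,6,8]

Hence C_0 ≅ Z^9, C_1 ≅ Z^27, C_2 ≅ Z^18.

∂_1: C_1 → C_0 sends each edge [p,q] (with p < q) to q − p.
As a 9×27 matrix over Z this has rank 8, with invariant factors (1,1,1,1,1,1,1,1).

Boundary ∂_2: C_2 → C_1 maps a triangle to the signed sum of its edges. For instance
  ∂[1,4,8] = [4,8] − [1,8] + [1,4],
  ∂[5,6,8] = [6,8] − [5,8] + [5,6].
The resulting 27×18 matrix has rank 18, and its Smith normal form has invariant factors (1,1,1,1,1,1,1,1,1,1,1,1,1,1,1,1,1,2).

Reading off H_k = ker ∂_k / im ∂_{k+1}:

  H_0: rank C_0 − rank ∂_1 = 9 − 8 = 1, and the invariant factors of ∂_1 are all 1, so H_0 ≅ Z.
  H_1: rank ker ∂_1 − rank ∂_2 = (27 − 8) − 18 = 1, and ∂_2 has invariant factor 2 > 1, so H_1 ≅ Z ⊕ Z/2.
  H_2: rank ker ∂_2 − rank ∂_3 = (18 − 18) − 0 = 0, and there is no ∂_3, so H_2 ≅ 0.

As a check, the Euler characteristic is 9 − 27 + 18 = 0, which agrees with 1 − 1 + 0 = 0.

H_0 = Z,  H_1 = Z ⊕ Z/2,  H_2 = 0.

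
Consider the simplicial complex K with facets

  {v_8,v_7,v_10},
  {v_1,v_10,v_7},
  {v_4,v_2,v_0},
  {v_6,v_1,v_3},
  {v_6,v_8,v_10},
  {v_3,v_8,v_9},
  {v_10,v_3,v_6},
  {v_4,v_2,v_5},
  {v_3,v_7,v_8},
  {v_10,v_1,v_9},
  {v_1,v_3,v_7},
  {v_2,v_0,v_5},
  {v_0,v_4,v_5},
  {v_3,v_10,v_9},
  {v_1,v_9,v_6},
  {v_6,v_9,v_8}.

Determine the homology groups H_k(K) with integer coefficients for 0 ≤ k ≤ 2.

Order the vertices as v_0 < v_1 < v_2 < v_3 < v_4 < v_5 < v_6 < v_7 < v_8 < v_9 < v_10. Listing each simplex with vertices in this order, K has dimension 2 with simplices:

  0-simplices (11): [v_0], [v_1], [v_2], [v_3], [v_4], [v_5], [v_6], [v_7], [v_8], [v_9], [v_10]
  1-simplices (24): (24 of them)
  2-simplices (16): (16 of them)

Hence C_0 ≅ Z^11, C_1 ≅ Z^24, C_2 ≅ Z^16.

∂_1: C_1 → C_0 sends each edge [p,q] (with p < q) to q − p. For instance
  ∂[v_2,v_4] = [v_4] − [v_2].
This gives a 11×24 integer matrix of rank 9; reducing to Smith normal form yields diagonal entries (1,1,1,1,1,1,1,1,1).

Boundary ∂_2: C_2 → C_1 maps a triangle to the signed sum of its edges. For instance
  ∂[v_1,v_7,v_10] = [v_7,v_10] − [v_1,v_10] + [v_1,v_7],
  ∂[v_1,v_3,v_6] = [v_3,v_6] − [v_1,v_6] + [v_1,v_3].
As a 24×16 matrix over Z this has rank 15, with invariant factors (1,1,1,1,1,1,1,1,1,1,1,1,1,1,2).

Reading off H_k = ker ∂_k / im ∂_{k+1}:

  H_0: rank C_0 − rank ∂_1 = 11 − 9 = 2, and the invariant factors of ∂_1 are all 1, so H_0 ≅ Z^2.
  H_1: rank ker ∂_1 − rank ∂_2 = (24 − 9) − 15 = 0, and ∂_2 has invariant factor 2 > 1, so H_1 ≅ Z/2.
  H_2: rank ker ∂_2 − rank ∂_3 = (16 − 15) − 0 = 1, and there is no ∂_3, so H_2 ≅ Z.

H_0 ≅ Z^2,  H_1 ≅ Z/2,  H_2 ≅ Z.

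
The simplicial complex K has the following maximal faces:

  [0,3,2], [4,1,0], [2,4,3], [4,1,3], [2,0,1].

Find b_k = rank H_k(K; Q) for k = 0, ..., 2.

Fix the vertex order 0 < 1 < 2 < 3 < 4 and write every simplex with vertices in increasing order. Then dim K = 2 and the simplices of K are:

  0-simplices (5): [0], [1], [2], [3], [4]
  1-simplices (10): [0,1], [0,2], [0,3], [0,4], [1,2], [1,3], [1,4], [2,3], [2,4], [3,4]
  2-simplices (5): [0,1,2], [0,1,4], [0,2,3], [1,3,4], [2,3,4]

so the chain groups are C_0 ≅ Z^5, C_1 ≅ Z^10, C_2 ≅ Z^5.

Boundary ∂_1: C_1 → C_0 sends each edge [p,q] (with p < q) to q − p. For instance
  ∂[0,4] = [4] − [0].
This gives a 5×10 integer matrix of rank 4; reducing to Smith normal form yields diagonal entries (1,1,1,1).

Boundary ∂_2: C_2 → C_1 sends each 2-simplex [p,q,r] to [q,r] − [p,r] + [p,q]. For instance
  ∂[0,1,2] = [1,2] − [0,2] + [0,1],
  ∂[0,2,3] = [2,3] − [0,3] + [0,2].
The resulting 10×5 matrix has rank 5, and its Smith normal form has invariant factors (1,1,1,1,1).

Computing H_k = (kernel of ∂_k) / (image of ∂_{k+1}):

  H_0: rank C_0 − rank ∂_1 = 5 − 4 = 1, and the invariant factors of ∂_1 are all 1, so H_0 ≅ Z.
  H_1: rank ker ∂_1 − rank ∂_2 = (10 − 4) − 5 = 1, and the invariant factors of ∂_2 are all 1, so H_1 ≅ Z.
  H_2: rank ker ∂_2 − rank ∂_3 = (5 − 5) − 0 = 0, and there is no ∂_3, so H_2 ≅ 0.

Hence the Betti numbers are b_0 = 1, b_1 = 1, b_2 = 0.

b_0 = 1, b_1 = 1, b_2 = 0.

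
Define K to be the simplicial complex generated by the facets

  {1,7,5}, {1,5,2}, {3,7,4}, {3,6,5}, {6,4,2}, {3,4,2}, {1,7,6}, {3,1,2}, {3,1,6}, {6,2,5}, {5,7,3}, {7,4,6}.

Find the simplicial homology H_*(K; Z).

H_0 ≅ Z,  H_1 ≅ Z/2,  H_2 = 0.

Take the total order 1 < 2 < 3 < 4 < 5 < 6 < 7 on the vertex set. Then K (dimension 2) consists of the simplices:

  0-simplices (7): [1], [2], [3], [4], [5], [6], [7]
  1-simplices (18): [1,2], [1,3], [1,5], [1,6], [1,7], [2,3], [2,4], [2,5], [2,6], [3,4], [3,5], [3,6], [3,7], [4,6], [4,7], [5,6], [5,7], [6,7]
  2-simplices (12): [1,2,3], [1,2,5], [1,3,6], [1,5,7], [1,6,7], [2,3,4], [2,4,6], [2,5,6], [3,4,7], [3,5,6], [3,5,7], [4,6,7]

so the chain groups are C_0 ≅ Z^7, C_1 ≅ Z^18, C_2 ≅ Z^12.

∂_1: C_1 → C_0 maps an edge to its endpoints' difference, ∂[p,q] = q − p.
The 7×18 boundary matrix has rank 6 and Smith normal form diag(1,1,1,1,1,1).

The boundary map ∂_2: C_2 → C_1 sends each 2-simplex [p,q,r] to [q,r] − [p,r] + [p,q]. For instance
  ∂[3,4,7] = [4,7] − [3,7] + [3,4],
  ∂[2,5,6] = [5,6] − [2,6] + [2,5].
As a 18×12 matrix over Z this has rank 12, with invariant factors (1,1,1,1,1,1,1,1,1,1,1,2).

Computing H_k = (kernel of ∂_k) / (image of ∂_{k+1}):

  H_0: rank C_0 − rank ∂_1 = 7 − 6 = 1, and the invariant factors of ∂_1 are all 1, so H_0 ≅ Z.
  H_1: rank ker ∂_1 − rank ∂_2 = (18 − 6) − 12 = 0, and ∂_2 has invariant factor 2 > 1, so H_1 ≅ Z/2.
  H_2: rank ker ∂_2 − rank ∂_3 = (12 − 12) − 0 = 0, and there is no ∂_3, so H_2 ≅ 0.

As a check, the Euler characteristic is 7 − 18 + 12 = 1, which agrees with 1 − 0 + 0 = 1.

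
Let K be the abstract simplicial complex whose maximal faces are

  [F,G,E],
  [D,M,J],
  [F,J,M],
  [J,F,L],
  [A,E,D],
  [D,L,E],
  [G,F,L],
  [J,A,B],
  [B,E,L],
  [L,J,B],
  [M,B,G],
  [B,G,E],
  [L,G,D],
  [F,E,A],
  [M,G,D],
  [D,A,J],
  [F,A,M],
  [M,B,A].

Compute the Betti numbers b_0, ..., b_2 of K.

b_0 = 1, b_1 = 1, b_2 = 0.

Fix the vertex order A < B < D < E < F < G < J < L < M and write every simplex with vertices in increasing order. Then dim K = 2 and the simplices of K are:

  0-simplices (9): A, B, D, E, F, G, J, L, M
  1-simplices (27): AB, AD, AE, AF, AJ, AM, BE, BG, BJ, BL, BM, DE, DG, DJ, DL, DM, EF, EG, EL, FG, FJ, FL, FM, GL, GM, JL, JM
  2-simplices (18): ABJ, ABM, ADE, ADJ, AEF, AFM, BEG, BEL, BGM, BJL, DEL, DGL, DGM, DJM, EFG, FGL, FJL, FJM

so the chain groups are C_0 ≅ Z^9, C_1 ≅ Z^27, C_2 ≅ Z^18.

∂_1: C_1 → C_0 sends each edge [p,q] (with p < q) to q − p. For instance
  ∂AM = M − A.
The resulting 9×27 matrix has rank 8, and its Smith normal form has invariant factors (1,1,1,1,1,1,1,1).

Boundary ∂_2: C_2 → C_1 maps a triangle to the signed sum of its edges. For instance
  ∂DGM = GM − DM + DG,
  ∂ADJ = DJ − AJ + AD.
As a 27×18 matrix over Z this has rank 18, with invariant factors (1,1,1,1,1,1,1,1,1,1,1,1,1,1,1,1,1,2).

Computing H_k = (kernel of ∂_k) / (image of ∂_{k+1}):

  H_0: rank C_0 − rank ∂_1 = 9 − 8 = 1, and the invariant factors of ∂_1 are all 1, so H_0 = Z.
  H_1: rank ker ∂_1 − rank ∂_2 = (27 − 8) − 18 = 1, and ∂_2 has invariant factor 2 > 1, so H_1 = Z ⊕ Z/2.
  H_2: rank ker ∂_2 − rank ∂_3 = (18 − 18) − 0 = 0, and there is no ∂_3, so H_2 = 0.

Hence the Betti numbers are b_0 = 1, b_1 = 1, b_2 = 0.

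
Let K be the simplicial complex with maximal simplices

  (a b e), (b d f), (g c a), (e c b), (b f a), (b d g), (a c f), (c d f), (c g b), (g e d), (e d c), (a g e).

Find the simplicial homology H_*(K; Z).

K has 7 vertices, 18 edges, 12 triangles.
rank ∂_0 = 0, rank ∂_1 = 6 ⇒ b_0 = 7 − 0 − 6 = 1; all invariant factors of ∂_1 are 1 so no torsion. So H_0 = Z.
rank ∂_1 = 6, rank ∂_2 = 12 ⇒ b_1 = 18 − 6 − 12 = 0; ∂_2 has invariant factor(s) [2] giving torsion. So H_1 = Z/2Z.
rank ∂_2 = 12, rank ∂_3 = 0 ⇒ b_2 = 12 − 12 − 0 = 0. So H_2 = 0.

H_0 ≅ Z,  H_1 ≅ Z/2Z,  H_2 = 0.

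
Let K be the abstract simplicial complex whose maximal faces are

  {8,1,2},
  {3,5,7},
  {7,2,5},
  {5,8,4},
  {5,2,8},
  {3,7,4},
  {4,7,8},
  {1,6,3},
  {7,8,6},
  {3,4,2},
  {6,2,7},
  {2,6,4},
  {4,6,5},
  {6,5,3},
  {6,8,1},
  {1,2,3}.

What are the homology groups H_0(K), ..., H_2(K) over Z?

H_0 ≅ Z,  H_1 ≅ Z^2,  H_2 ≅ Z.

Take the total order 1 < 2 < 3 < 4 < 5 < 6 < 7 < 8 on the vertex set. Then K (dimension 2) consists of the simplices:

  0-simplices (8): [1], [2], [3], [4], [5], [6], [7], [8]
  1-simplices (24): (24 of them)
  2-simplices (16): [1,2,3], [1,2,8], [1,3,6], [1,6,8], [2,3,4], [2,4,6], [2,5,7], [2,5,8], [2,6,7], [3,4,7], [3,5,6], [3,5,7], [4,5,6], [4,5,8], [4,7,8], [6,7,8]

giving chain groups C_0 ≅ Z^8, C_1 ≅ Z^24, C_2 ≅ Z^16.

Boundary ∂_1: C_1 → C_0 sends each edge [p,q] (with p < q) to q − p. For instance
  ∂[7,8] = [8] − [7].
As a 8×24 matrix over Z this has rank 7, with invariant factors (1,1,1,1,1,1,1).

The boundary map ∂_2: C_2 → C_1 maps a triangle to the signed sum of its edges. For instance
  ∂[1,2,8] = [2,8] − [1,8] + [1,2],
  ∂[2,4,6] = [4,6] − [2,6] + [2,4].
This gives a 24×16 integer matrix of rank 15; reducing to Smith normal form yields diagonal entries (1,1,1,1,1,1,1,1,1,1,1,1,1,1,1).

Computing H_k = (kernel of ∂_k) / (image of ∂_{k+1}):

  H_0: rank C_0 − rank ∂_1 = 8 − 7 = 1, and the invariant factors of ∂_1 are all 1, so H_0 = Z.
  H_1: rank ker ∂_1 − rank ∂_2 = (24 − 7) − 15 = 2, and the invariant factors of ∂_2 are all 1, so H_1 = Z^2.
  H_2: rank ker ∂_2 − rank ∂_3 = (16 − 15) − 0 = 1, and there is no ∂_3, so H_2 = Z.

(K is a triangulation of the torus T^2.)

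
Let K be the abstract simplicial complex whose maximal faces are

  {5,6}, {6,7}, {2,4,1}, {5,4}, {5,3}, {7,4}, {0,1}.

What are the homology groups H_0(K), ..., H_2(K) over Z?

Fix the vertex order 0 < 1 < 2 < 3 < 4 < 5 < 6 < 7 and write every simplex with vertices in increasing order. Then dim K = 2 and the simplices of K are:

  0-simplices (8): [0], [1], [2], [3], [4], [5], [6], [7]
  1-simplices (9): [0,1], [1,2], [1,4], [2,4], [3,5], [4,5], [4,7], [5,6], [6,7]
  2-simplices (1): [1,2,4]

so the chain groups are C_0 ≅ Z^8, C_1 ≅ Z^9, C_2 ≅ Z^1.

The boundary map ∂_1: C_1 → C_0 sends each edge [p,q] (with p < q) to q − p.
As a 8×9 matrix over Z this has rank 7, with invariant factors (1,1,1,1,1,1,1).

The boundary map ∂_2: C_2 → C_1 acts by ∂[p,q,r] = [q,r] − [p,r] + [p,q]. For instance
  ∂[1,2,4] = [2,4] − [1,4] + [1,2].
As a 9×1 matrix over Z this has rank 1, with invariant factors (1).

Now H_k = ker ∂_k / im ∂_{k+1}, so:

  H_0: rank C_0 − rank ∂_1 = 8 − 7 = 1, and the invariant factors of ∂_1 are all 1, so H_0 ≅ Z.
  H_1: rank ker ∂_1 − rank ∂_2 = (9 − 7) − 1 = 1, and the invariant factors of ∂_2 are all 1, so H_1 ≅ Z.
  H_2: rank ker ∂_2 − rank ∂_3 = (1 − 1) − 0 = 0, and there is no ∂_3, so H_2 ≅ 0.

H_0 = Z,  H_1 = Z,  H_2 = 0.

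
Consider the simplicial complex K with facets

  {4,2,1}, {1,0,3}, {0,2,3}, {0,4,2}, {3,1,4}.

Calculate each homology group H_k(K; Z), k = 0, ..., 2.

H_0 ≅ Z,  H_1 ≅ Z,  H_2 = 0.

K has 5 vertices, 10 edges, 5 triangles.
rank ∂_0 = 0, rank ∂_1 = 4 ⇒ b_0 = 5 − 0 − 4 = 1; all invariant factors of ∂_1 are 1 so no torsion. So H_0 ≅ Z.
rank ∂_1 = 4, rank ∂_2 = 5 ⇒ b_1 = 10 − 4 − 5 = 1; all invariant factors of ∂_2 are 1 so no torsion. So H_1 ≅ Z.
rank ∂_2 = 5, rank ∂_3 = 0 ⇒ b_2 = 5 − 5 − 0 = 0. So H_2 ≅ 0.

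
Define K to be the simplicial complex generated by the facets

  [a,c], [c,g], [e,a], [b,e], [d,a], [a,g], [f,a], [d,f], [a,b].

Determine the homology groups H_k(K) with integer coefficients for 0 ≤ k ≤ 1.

H_0 = Z,  H_1 = Z^3.

We work with the vertex ordering a < b < c < d < e < f < g. The simplices of K, each written with vertices in increasing order, are:

  0-simplices (7): a, b, c, d, e, f, g
  1-simplices (9): ab, ac, ad, ae, af, ag, be, cg, df

Hence C_0 ≅ Z^7, C_1 ≅ Z^9.

∂_1: C_1 → C_0 is given by ∂[p,q] = [q] − [p]. For instance
  ∂cg = g − c.
The 7×9 boundary matrix has rank 6 and Smith normal form diag(1,1,1,1,1,1).

Computing H_k = (kernel of ∂_k) / (image of ∂_{k+1}):

  H_0: rank C_0 − rank ∂_1 = 7 − 6 = 1, and the invariant factors of ∂_1 are all 1, so H_0 = Z.
  H_1: rank ker ∂_1 − rank ∂_2 = (9 − 6) − 0 = 3, and there is no ∂_2, so H_1 = Z^3.

As a check, the Euler characteristic is 7 − 9 = -2, which agrees with 1 − 3 = -2.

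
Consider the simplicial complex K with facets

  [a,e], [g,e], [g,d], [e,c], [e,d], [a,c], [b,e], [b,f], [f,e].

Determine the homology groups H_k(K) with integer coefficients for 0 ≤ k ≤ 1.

H_0 ≅ Z,  H_1 ≅ Z^3.

Fix the vertex order a < b < c < d < e < f < g and write every simplex with vertices in increasing order. Then dim K = 1 and the simplices of K are:

  0-simplices (7): a, b, c, d, e, f, g
  1-simplices (9): ac, ae, be, bf, ce, de, dg, ef, eg

Hence C_0 ≅ Z^7, C_1 ≅ Z^9.

The boundary map ∂_1: C_1 → C_0 maps an edge to its endpoints' difference, ∂[p,q] = q − p. For instance
  ∂be = e − b.
This gives a 7×9 integer matrix of rank 6; reducing to Smith normal form yields diagonal entries (1,1,1,1,1,1).

From H_k ≅ ker(∂_k) / im(∂_{k+1}) we obtain:

  H_0: rank C_0 − rank ∂_1 = 7 − 6 = 1, and the invariant factors of ∂_1 are all 1, so H_0 ≅ Z.
  H_1: rank ker ∂_1 − rank ∂_2 = (9 − 6) − 0 = 3, and there is no ∂_2, so H_1 ≅ Z^3.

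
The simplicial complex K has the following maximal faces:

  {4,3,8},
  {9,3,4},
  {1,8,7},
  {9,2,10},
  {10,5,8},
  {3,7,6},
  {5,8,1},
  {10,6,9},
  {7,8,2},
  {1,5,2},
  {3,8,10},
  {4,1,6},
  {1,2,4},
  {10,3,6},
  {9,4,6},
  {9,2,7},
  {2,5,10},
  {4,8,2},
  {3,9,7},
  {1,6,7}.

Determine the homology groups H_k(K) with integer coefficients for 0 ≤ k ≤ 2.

Take the total order 1 < 2 < 3 < 4 < 5 < 6 < 7 < 8 < 9 < 10 on the vertex set. Then K (dimension 2) consists of the simplices:

  0-simplices (10): [1], [2], [3], [4], [5], [6], [7], [8], [9], [10]
  1-simplices (30): (30 of them)
  2-simplices (20): (20 of them)

Hence C_0 ≅ Z^10, C_1 ≅ Z^30, C_2 ≅ Z^20.

Boundary ∂_1: C_1 → C_0 is given by ∂[p,q] = [q] − [p].
This gives a 10×30 integer matrix of rank 9; reducing to Smith normal form yields diagonal entries (1,1,1,1,1,1,1,1,1).

∂_2: C_2 → C_1 acts by ∂[p,q,r] = [q,r] − [p,r] + [p,q]. For instance
  ∂[4,6,9] = [6,9] − [4,9] + [4,6],
  ∂[1,2,4] = [2,4] − [1,4] + [1,2].
The resulting 30×20 matrix has rank 20, and its Smith normal form has invariant factors (1,1,1,1,1,1,1,1,1,1,1,1,1,1,1,1,1,1,1,2).

Reading off H_k = ker ∂_k / im ∂_{k+1}:

  H_0: rank C_0 − rank ∂_1 = 10 − 9 = 1, and the invariant factors of ∂_1 are all 1, so H_0 ≅ Z.
  H_1: rank ker ∂_1 − rank ∂_2 = (30 − 9) − 20 = 1, and ∂_2 has invariant factor 2 > 1, so H_1 ≅ Z ⊕ Z_2.
  H_2: rank ker ∂_2 − rank ∂_3 = (20 − 20) − 0 = 0, and there is no ∂_3, so H_2 ≅ 0.

H_0 ≅ Z,  H_1 ≅ Z ⊕ Z_2,  H_2 = 0.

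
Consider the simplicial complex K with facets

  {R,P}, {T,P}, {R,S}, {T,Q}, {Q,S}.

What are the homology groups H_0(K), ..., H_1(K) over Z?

K has 5 vertices, 5 edges.
rank ∂_0 = 0, rank ∂_1 = 4 ⇒ b_0 = 5 − 0 − 4 = 1; all invariant factors of ∂_1 are 1 so no torsion. So H_0 = Z.
rank ∂_1 = 4, rank ∂_2 = 0 ⇒ b_1 = 5 − 4 − 0 = 1. So H_1 = Z.

H_0 ≅ Z,  H_1 ≅ Z.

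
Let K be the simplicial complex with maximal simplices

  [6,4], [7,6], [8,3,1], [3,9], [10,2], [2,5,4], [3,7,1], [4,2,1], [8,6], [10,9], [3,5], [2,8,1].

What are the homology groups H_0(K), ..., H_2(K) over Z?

Fix the vertex order 1 < 2 < 3 < 4 < 5 < 6 < 7 < 8 < 9 < 10 and write every simplex with vertices in increasing order. Then dim K = 2 and the simplices of K are:

  0-simplices (10): [1], [2], [3], [4], [5], [6], [7], [8], [9], [10]
  1-simplices (18): [1,2], [1,3], [1,4], [1,7], [1,8], [2,4], [2,5], [2,8], [2,10], [3,5], [3,7], [3,8], [3,9], [4,5], [4,6], [6,7], [6,8], [9,10]
  2-simplices (5): [1,2,4], [1,2,8], [1,3,7], [1,3,8], [2,4,5]

giving chain groups C_0 ≅ Z^10, C_1 ≅ Z^18, C_2 ≅ Z^5.

Boundary ∂_1: C_1 → C_0 maps an edge to its endpoints' difference, ∂[p,q] = q − p. For instance
  ∂[2,5] = [5] − [2].
As a 10×18 matrix over Z this has rank 9, with invariant factors (1,1,1,1,1,1,1,1,1).

∂_2: C_2 → C_1 sends each 2-simplex [p,q,r] to [q,r] − [p,r] + [p,q]. For instance
  ∂[2,4,5] = [4,5] − [2,5] + [2,4],
  ∂[1,2,8] = [2,8] − [1,8] + [1,2].
This gives a 18×5 integer matrix of rank 5; reducing to Smith normal form yields diagonal entries (1,1,1,1,1).

Reading off H_k = ker ∂_k / im ∂_{k+1}:

  H_0: rank C_0 − rank ∂_1 = 10 − 9 = 1, and the invariant factors of ∂_1 are all 1, so H_0 = Z.
  H_1: rank ker ∂_1 − rank ∂_2 = (18 − 9) − 5 = 4, and the invariant factors of ∂_2 are all 1, so H_1 = Z^4.
  H_2: rank ker ∂_2 − rank ∂_3 = (5 − 5) − 0 = 0, and there is no ∂_3, so H_2 = 0.

As a check, the Euler characteristic is 10 − 18 + 5 = -3, which agrees with 1 − 4 + 0 = -3.

H_0 ≅ Z,  H_1 ≅ Z^4,  H_2 = 0.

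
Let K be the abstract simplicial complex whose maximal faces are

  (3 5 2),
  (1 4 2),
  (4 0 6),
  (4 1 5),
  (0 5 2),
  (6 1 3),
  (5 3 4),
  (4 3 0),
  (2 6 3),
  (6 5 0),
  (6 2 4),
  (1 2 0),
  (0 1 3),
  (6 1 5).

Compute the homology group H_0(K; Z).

H_0 = Z.

Order the vertices as 0 < 1 < 2 < 3 < 4 < 5 < 6. Listing each simplex with vertices in this order, K has dimension 2 with simplices:

  0-simplices (7): [0], [1], [2], [3], [4], [5], [6]
  1-simplices (21): [0,1], [0,2], [0,3], [0,4], [0,5], [0,6], [1,2], [1,3], [1,4], [1,5], [1,6], [2,3], [2,4], [2,5], [2,6], [3,4], [3,5], [3,6], [4,5], [4,6], [5,6]
  2-simplices (14): [0,1,2], [0,1,3], [0,2,5], [0,3,4], [0,4,6], [0,5,6], [1,2,4], [1,3,6], [1,4,5], [1,5,6], [2,3,5], [2,3,6], [2,4,6], [3,4,5]

giving chain groups C_0 ≅ Z^7, C_1 ≅ Z^21, C_2 ≅ Z^14.

The boundary map ∂_1: C_1 → C_0 maps an edge to its endpoints' difference, ∂[p,q] = q − p. For instance
  ∂[0,1] = [1] − [0].
The 7×21 boundary matrix has rank 6 and Smith normal form diag(1,1,1,1,1,1).

Boundary ∂_2: C_2 → C_1 sends each 2-simplex [p,q,r] to [q,r] − [p,r] + [p,q]. For instance
  ∂[2,4,6] = [4,6] − [2,6] + [2,4],
  ∂[0,1,2] = [1,2] − [0,2] + [0,1].
As a 21×14 matrix over Z this has rank 13, with invariant factors (1,1,1,1,1,1,1,1,1,1,1,1,1).

Reading off H_k = ker ∂_k / im ∂_{k+1}:

  H_0: rank C_0 − rank ∂_1 = 7 − 6 = 1, and the invariant factors of ∂_1 are all 1, so H_0 ≅ Z.

(K is a triangulation of the torus T^2.)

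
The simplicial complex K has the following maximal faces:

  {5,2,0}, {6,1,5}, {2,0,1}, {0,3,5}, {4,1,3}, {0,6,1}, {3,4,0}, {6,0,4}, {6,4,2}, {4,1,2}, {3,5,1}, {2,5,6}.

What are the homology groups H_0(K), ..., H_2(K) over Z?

Take the total order 0 < 1 < 2 < 3 < 4 < 5 < 6 on the vertex set. Then K (dimension 2) consists of the simplices:

  0-simplices (7): [0], [1], [2], [3], [4], [5], [6]
  1-simplices (18): [0,1], [0,2], [0,3], [0,4], [0,5], [0,6], [1,2], [1,3], [1,4], [1,5], [1,6], [2,4], [2,5], [2,6], [3,4], [3,5], [4,6], [5,6]
  2-simplices (12): [0,1,2], [0,1,6], [0,2,5], [0,3,4], [0,3,5], [0,4,6], [1,2,4], [1,3,4], [1,3,5], [1,5,6], [2,4,6], [2,5,6]

so the chain groups are C_0 ≅ Z^7, C_1 ≅ Z^18, C_2 ≅ Z^12.

∂_1: C_1 → C_0 sends each edge [p,q] (with p < q) to q − p.
The 7×18 boundary matrix has rank 6 and Smith normal form diag(1,1,1,1,1,1).

The boundary map ∂_2: C_2 → C_1 acts by ∂[p,q,r] = [q,r] − [p,r] + [p,q]. For instance
  ∂[0,2,5] = [2,5] − [0,5] + [0,2],
  ∂[0,3,5] = [3,5] − [0,5] + [0,3].
The 18×12 boundary matrix has rank 12 and Smith normal form diag(1,1,1,1,1,1,1,1,1,1,1,2).

From H_k ≅ ker(∂_k) / im(∂_{k+1}) we obtain:

  H_0: rank C_0 − rank ∂_1 = 7 − 6 = 1, and the invariant factors of ∂_1 are all 1, so H_0 ≅ Z.
  H_1: rank ker ∂_1 − rank ∂_2 = (18 − 6) − 12 = 0, and ∂_2 has invariant factor 2 > 1, so H_1 ≅ Z/2.
  H_2: rank ker ∂_2 − rank ∂_3 = (12 − 12) − 0 = 0, and there is no ∂_3, so H_2 ≅ 0.

As a check, the Euler characteristic is 7 − 18 + 12 = 1, which agrees with 1 − 0 + 0 = 1.

H_0 = Z,  H_1 = Z/2,  H_2 = 0.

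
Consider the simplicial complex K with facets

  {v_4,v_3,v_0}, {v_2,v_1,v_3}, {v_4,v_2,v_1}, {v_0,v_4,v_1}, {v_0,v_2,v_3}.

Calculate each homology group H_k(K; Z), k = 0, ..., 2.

We work with the vertex ordering v_0 < v_1 < v_2 < v_3 < v_4. The simplices of K, each written with vertices in increasing order, are:

  0-simplices (5): [v_0], [v_1], [v_2], [v_3], [v_4]
  1-simplices (10): [v_0,v_1], [v_0,v_2], [v_0,v_3], [v_0,v_4], [v_1,v_2], [v_1,v_3], [v_1,v_4], [v_2,v_3], [v_2,v_4], [v_3,v_4]
  2-simplices (5): [v_0,v_1,v_4], [v_0,v_2,v_3], [v_0,v_3,v_4], [v_1,v_2,v_3], [v_1,v_2,v_4]

giving chain groups C_0 ≅ Z^5, C_1 ≅ Z^10, C_2 ≅ Z^5.

Boundary ∂_1: C_1 → C_0 is given by ∂[p,q] = [q] − [p].
The 5×10 boundary matrix has rank 4 and Smith normal form diag(1,1,1,1).

The boundary map ∂_2: C_2 → C_1 sends each 2-simplex [p,q,r] to [q,r] − [p,r] + [p,q]. For instance
  ∂[v_1,v_2,v_3] = [v_2,v_3] − [v_1,v_3] + [v_1,v_2],
  ∂[v_0,v_3,v_4] = [v_3,v_4] − [v_0,v_4] + [v_0,v_3].
As a 10×5 matrix over Z this has rank 5, with invariant factors (1,1,1,1,1).

Computing H_k = (kernel of ∂_k) / (image of ∂_{k+1}):

  H_0: rank C_0 − rank ∂_1 = 5 − 4 = 1, and the invariant factors of ∂_1 are all 1, so H_0 ≅ Z.
  H_1: rank ker ∂_1 − rank ∂_2 = (10 − 4) − 5 = 1, and the invariant factors of ∂_2 are all 1, so H_1 ≅ Z.
  H_2: rank ker ∂_2 − rank ∂_3 = (5 − 5) − 0 = 0, and there is no ∂_3, so H_2 ≅ 0.

As a check, the Euler characteristic is 5 − 10 + 5 = 0, which agrees with 1 − 1 + 0 = 0.

H_0 = Z,  H_1 = Z,  H_2 = 0.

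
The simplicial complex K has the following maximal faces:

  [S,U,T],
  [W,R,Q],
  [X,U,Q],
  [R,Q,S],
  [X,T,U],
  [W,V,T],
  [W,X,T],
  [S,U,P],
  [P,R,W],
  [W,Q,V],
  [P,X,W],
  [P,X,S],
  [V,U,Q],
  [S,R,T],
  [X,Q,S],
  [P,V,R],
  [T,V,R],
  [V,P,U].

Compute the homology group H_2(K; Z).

H_2 = 0.

Take the total order P < Q < R < S < T < U < V < W < X on the vertex set. Then K (dimension 2) consists of the simplices:

  0-simplices (9): P, Q, R, S, T, U, V, W, X
  1-simplices (27): PR, PS, PU, PV, PW, PX, QR, QS, QU, QV, QW, QX, RS, RT, RV, RW, ST, SU, SX, TU, TV, TW, TX, UV, UX, VW, WX
  2-simplices (18): PRV, PRW, PSU, PSX, PUV, PWX, QRS, QRW, QSX, QUV, QUX, QVW, RST, RTV, STU, TUX, TVW, TWX

giving chain groups C_0 ≅ Z^9, C_1 ≅ Z^27, C_2 ≅ Z^18.

∂_1: C_1 → C_0 maps an edge to its endpoints' difference, ∂[p,q] = q − p. For instance
  ∂SX = X − S.
This gives a 9×27 integer matrix of rank 8; reducing to Smith normal form yields diagonal entries (1,1,1,1,1,1,1,1).

∂_2: C_2 → C_1 sends each 2-simplex [p,q,r] to [q,r] − [p,r] + [p,q]. For instance
  ∂PSX = SX − PX + PS,
  ∂PWX = WX − PX + PW.
The 27×18 boundary matrix has rank 18 and Smith normal form diag(1,1,1,1,1,1,1,1,1,1,1,1,1,1,1,1,1,2).

Now H_k = ker ∂_k / im ∂_{k+1}, so:

  H_2: rank ker ∂_2 − rank ∂_3 = (18 − 18) − 0 = 0, and there is no ∂_3, so H_2 = 0.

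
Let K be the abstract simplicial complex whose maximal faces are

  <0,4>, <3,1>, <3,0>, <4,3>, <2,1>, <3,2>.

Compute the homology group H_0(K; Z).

Fix the vertex order 0 < 1 < 2 < 3 < 4 and write every simplex with vertices in increasing order. Then dim K = 1 and the simplices of K are:

  0-simplices (5): [0], [1], [2], [3], [4]
  1-simplices (6): [0,3], [0,4], [1,2], [1,3], [2,3], [3,4]

giving chain groups C_0 ≅ Z^5, C_1 ≅ Z^6.

The boundary map ∂_1: C_1 → C_0 maps an edge to its endpoints' difference, ∂[p,q] = q − p. For instance
  ∂[3,4] = [4] − [3].
This gives a 5×6 integer matrix of rank 4; reducing to Smith normal form yields diagonal entries (1,1,1,1).

From H_k ≅ ker(∂_k) / im(∂_{k+1}) we obtain:

  H_0: rank C_0 − rank ∂_1 = 5 − 4 = 1, and the invariant factors of ∂_1 are all 1, so H_0 ≅ Z.

H_0 ≅ Z.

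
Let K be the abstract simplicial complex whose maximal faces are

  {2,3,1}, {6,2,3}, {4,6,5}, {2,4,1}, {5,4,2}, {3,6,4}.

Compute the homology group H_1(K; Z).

Fix the vertex order 1 < 2 < 3 < 4 < 5 < 6 and write every simplex with vertices in increasing order. Then dim K = 2 and the simplices of K are:

  0-simplices (6): [1], [2], [3], [4], [5], [6]
  1-simplices (12): [1,2], [1,3], [1,4], [2,3], [2,4], [2,5], [2,6], [3,4], [3,6], [4,5], [4,6], [5,6]
  2-simplices (6): [1,2,3], [1,2,4], [2,3,6], [2,4,5], [3,4,6], [4,5,6]

giving chain groups C_0 ≅ Z^6, C_1 ≅ Z^12, C_2 ≅ Z^6.

∂_1: C_1 → C_0 sends each edge [p,q] (with p < q) to q − p. For instance
  ∂[2,6] = [6] − [2].
As a 6×12 matrix over Z this has rank 5, with invariant factors (1,1,1,1,1).

Boundary ∂_2: C_2 → C_1 maps a triangle to the signed sum of its edges. For instance
  ∂[2,3,6] = [3,6] − [2,6] + [2,3],
  ∂[3,4,6] = [4,6] − [3,6] + [3,4].
The 12×6 boundary matrix has rank 6 and Smith normal form diag(1,1,1,1,1,1).

Now H_k = ker ∂_k / im ∂_{k+1}, so:

  H_1: rank ker ∂_1 − rank ∂_2 = (12 − 5) − 6 = 1, and the invariant factors of ∂_2 are all 1, so H_1 ≅ Z.

H_1 = Z.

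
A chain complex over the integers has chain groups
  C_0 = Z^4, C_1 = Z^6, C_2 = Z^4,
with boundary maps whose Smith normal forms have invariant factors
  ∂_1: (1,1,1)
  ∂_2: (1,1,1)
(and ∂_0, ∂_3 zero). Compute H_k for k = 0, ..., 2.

H_0 = Z,  H_1 = 0,  H_2 = Z.

H_0: b_0 = 4 − 0 − 3 = 1; torsion from ∂_1 factors > 1: none. So H_0 = Z.
H_1: b_1 = 6 − 3 − 3 = 0; torsion from ∂_2 factors > 1: none. So H_1 = 0.
H_2: b_2 = 4 − 3 − 0 = 1; torsion from ∂_3 factors > 1: none. So H_2 = Z.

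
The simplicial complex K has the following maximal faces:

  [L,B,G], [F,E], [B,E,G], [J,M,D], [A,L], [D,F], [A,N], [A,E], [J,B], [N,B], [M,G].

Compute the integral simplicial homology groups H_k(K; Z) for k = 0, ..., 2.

H_0 ≅ Z,  H_1 ≅ Z^4,  H_2 = 0.

Take the total order A < B < D < E < F < G < J < L < M < N on the vertex set. Then K (dimension 2) consists of the simplices:

  0-simplices (10): A, B, D, E, F, G, J, L, M, N
  1-simplices (16): AE, AL, AN, BE, BG, BJ, BL, BN, DF, DJ, DM, EF, EG, GL, GM, JM
  2-simplices (3): BEG, BGL, DJM

so the chain groups are C_0 ≅ Z^10, C_1 ≅ Z^16, C_2 ≅ Z^3.

∂_1: C_1 → C_0 sends each edge [p,q] (with p < q) to q − p.
The 10×16 boundary matrix has rank 9 and Smith normal form diag(1,1,1,1,1,1,1,1,1).

∂_2: C_2 → C_1 sends each 2-simplex [p,q,r] to [q,r] − [p,r] + [p,q]. For instance
  ∂DJM = JM − DM + DJ,
  ∂BGL = GL − BL + BG.
This gives a 16×3 integer matrix of rank 3; reducing to Smith normal form yields diagonal entries (1,1,1).

Computing H_k = (kernel of ∂_k) / (image of ∂_{k+1}):

  H_0: rank C_0 − rank ∂_1 = 10 − 9 = 1, and the invariant factors of ∂_1 are all 1, so H_0 ≅ Z.
  H_1: rank ker ∂_1 − rank ∂_2 = (16 − 9) − 3 = 4, and the invariant factors of ∂_2 are all 1, so H_1 ≅ Z^4.
  H_2: rank ker ∂_2 − rank ∂_3 = (3 − 3) − 0 = 0, and there is no ∂_3, so H_2 ≅ 0.

As a check, the Euler characteristic is 10 − 16 + 3 = -3, which agrees with 1 − 4 + 0 = -3.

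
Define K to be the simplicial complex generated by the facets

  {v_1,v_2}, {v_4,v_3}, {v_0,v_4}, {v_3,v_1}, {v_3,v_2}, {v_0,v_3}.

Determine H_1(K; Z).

H_1 ≅ Z^2.

K has 5 vertices, 6 edges.
rank ∂_1 = 4, rank ∂_2 = 0 ⇒ b_1 = 6 − 4 − 0 = 2. So H_1 = Z^2.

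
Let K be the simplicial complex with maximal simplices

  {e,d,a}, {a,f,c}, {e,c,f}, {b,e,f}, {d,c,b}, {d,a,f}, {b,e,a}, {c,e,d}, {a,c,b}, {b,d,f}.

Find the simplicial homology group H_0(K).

K has 6 vertices, 15 edges, 10 triangles.
rank ∂_0 = 0, rank ∂_1 = 5 ⇒ b_0 = 6 − 0 − 5 = 1; all invariant factors of ∂_1 are 1 so no torsion. So H_0 = Z.

H_0 = Z.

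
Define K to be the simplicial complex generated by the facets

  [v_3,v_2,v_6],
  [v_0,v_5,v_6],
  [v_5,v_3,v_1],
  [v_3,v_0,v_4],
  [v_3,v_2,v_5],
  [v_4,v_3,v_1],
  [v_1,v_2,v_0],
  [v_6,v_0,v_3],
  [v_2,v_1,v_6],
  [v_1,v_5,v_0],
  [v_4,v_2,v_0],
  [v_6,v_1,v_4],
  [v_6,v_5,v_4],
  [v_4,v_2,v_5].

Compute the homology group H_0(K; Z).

K has 7 vertices, 21 edges, 14 triangles.
rank ∂_0 = 0, rank ∂_1 = 6 ⇒ b_0 = 7 − 0 − 6 = 1; all invariant factors of ∂_1 are 1 so no torsion. So H_0 = Z.

H_0 = Z.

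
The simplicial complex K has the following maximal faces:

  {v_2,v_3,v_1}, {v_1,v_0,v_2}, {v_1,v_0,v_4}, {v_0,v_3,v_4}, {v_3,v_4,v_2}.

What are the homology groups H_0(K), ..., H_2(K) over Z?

We work with the vertex ordering v_0 < v_1 < v_2 < v_3 < v_4. The simplices of K, each written with vertices in increasing order, are:

  0-simplices (5): [v_0], [v_1], [v_2], [v_3], [v_4]
  1-simplices (10): [v_0,v_1], [v_0,v_2], [v_0,v_3], [v_0,v_4], [v_1,v_2], [v_1,v_3], [v_1,v_4], [v_2,v_3], [v_2,v_4], [v_3,v_4]
  2-simplices (5): [v_0,v_1,v_2], [v_0,v_1,v_4], [v_0,v_3,v_4], [v_1,v_2,v_3], [v_2,v_3,v_4]

giving chain groups C_0 ≅ Z^5, C_1 ≅ Z^10, C_2 ≅ Z^5.

The boundary map ∂_1: C_1 → C_0 sends each edge [p,q] (with p < q) to q − p.
As a 5×10 matrix over Z this has rank 4, with invariant factors (1,1,1,1).

The boundary map ∂_2: C_2 → C_1 sends each 2-simplex [p,q,r] to [q,r] − [p,r] + [p,q]. For instance
  ∂[v_2,v_3,v_4] = [v_3,v_4] − [v_2,v_4] + [v_2,v_3],
  ∂[v_0,v_3,v_4] = [v_3,v_4] − [v_0,v_4] + [v_0,v_3].
This gives a 10×5 integer matrix of rank 5; reducing to Smith normal form yields diagonal entries (1,1,1,1,1).

Now H_k = ker ∂_k / im ∂_{k+1}, so:

  H_0: rank C_0 − rank ∂_1 = 5 − 4 = 1, and the invariant factors of ∂_1 are all 1, so H_0 = Z.
  H_1: rank ker ∂_1 − rank ∂_2 = (10 − 4) − 5 = 1, and the invariant factors of ∂_2 are all 1, so H_1 = Z.
  H_2: rank ker ∂_2 − rank ∂_3 = (5 − 5) − 0 = 0, and there is no ∂_3, so H_2 = 0.

As a check, the Euler characteristic is 5 − 10 + 5 = 0, which agrees with 1 − 1 + 0 = 0.

H_0 = Z,  H_1 = Z,  H_2 = 0.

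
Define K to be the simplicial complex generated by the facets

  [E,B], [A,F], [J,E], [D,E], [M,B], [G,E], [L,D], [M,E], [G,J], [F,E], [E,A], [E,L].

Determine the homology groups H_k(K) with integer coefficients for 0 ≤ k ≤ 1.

Take the total order A < B < D < E < F < G < J < L < M on the vertex set. Then K (dimension 1) consists of the simplices:

  0-simplices (9): A, B, D, E, F, G, J, L, M
  1-simplices (12): AE, AF, BE, BM, DE, DL, EF, EG, EJ, EL, EM, GJ

giving chain groups C_0 ≅ Z^9, C_1 ≅ Z^12.

Boundary ∂_1: C_1 → C_0 sends each edge [p,q] (with p < q) to q − p. For instance
  ∂DE = E − D.
The 9×12 boundary matrix has rank 8 and Smith normal form diag(1,1,1,1,1,1,1,1).

From H_k ≅ ker(∂_k) / im(∂_{k+1}) we obtain:

  H_0: rank C_0 − rank ∂_1 = 9 − 8 = 1, and the invariant factors of ∂_1 are all 1, so H_0 ≅ Z.
  H_1: rank ker ∂_1 − rank ∂_2 = (12 − 8) − 0 = 4, and there is no ∂_2, so H_1 ≅ Z^4.

As a check, the Euler characteristic is 9 − 12 = -3, which agrees with 1 − 4 = -3.

H_0 ≅ Z,  H_1 ≅ Z^4.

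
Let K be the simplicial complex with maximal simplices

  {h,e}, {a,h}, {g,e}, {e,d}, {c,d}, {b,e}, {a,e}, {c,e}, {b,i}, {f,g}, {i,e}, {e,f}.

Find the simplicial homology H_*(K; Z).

We work with the vertex ordering a < b < c < d < e < f < g < h < i. The simplices of K, each written with vertices in increasing order, are:

  0-simplices (9): a, b, c, d, e, f, g, h, i
  1-simplices (12): ae, ah, be, bi, cd, ce, de, ef, eg, eh, ei, fg

Hence C_0 ≅ Z^9, C_1 ≅ Z^12.

Boundary ∂_1: C_1 → C_0 sends each edge [p,q] (with p < q) to q − p. For instance
  ∂eh = h − e.
The 9×12 boundary matrix has rank 8 and Smith normal form diag(1,1,1,1,1,1,1,1).

Computing H_k = (kernel of ∂_k) / (image of ∂_{k+1}):

  H_0: rank C_0 − rank ∂_1 = 9 − 8 = 1, and the invariant factors of ∂_1 are all 1, so H_0 = Z.
  H_1: rank ker ∂_1 − rank ∂_2 = (12 − 8) − 0 = 4, and there is no ∂_2, so H_1 = Z^4.

As a check, the Euler characteristic is 9 − 12 = -3, which agrees with 1 − 4 = -3.

H_0 = Z,  H_1 = Z^4.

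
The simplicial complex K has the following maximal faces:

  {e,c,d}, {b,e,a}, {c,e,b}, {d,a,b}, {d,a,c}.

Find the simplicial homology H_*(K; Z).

We work with the vertex ordering a < b < c < d < e. The simplices of K, each written with vertices in increasing order, are:

  0-simplices (5): a, b, c, d, e
  1-simplices (10): ab, ac, ad, ae, bc, bd, be, cd, ce, de
  2-simplices (5): abd, abe, acd, bce, cde

so the chain groups are C_0 ≅ Z^5, C_1 ≅ Z^10, C_2 ≅ Z^5.

∂_1: C_1 → C_0 is given by ∂[p,q] = [q] − [p]. For instance
  ∂ae = e − a.
This gives a 5×10 integer matrix of rank 4; reducing to Smith normal form yields diagonal entries (1,1,1,1).

Boundary ∂_2: C_2 → C_1 acts by ∂[p,q,r] = [q,r] − [p,r] + [p,q]. For instance
  ∂acd = cd − ad + ac,
  ∂abe = be − ae + ab.
The 10×5 boundary matrix has rank 5 and Smith normal form diag(1,1,1,1,1).

Reading off H_k = ker ∂_k / im ∂_{k+1}:

  H_0: rank C_0 − rank ∂_1 = 5 − 4 = 1, and the invariant factors of ∂_1 are all 1, so H_0 = Z.
  H_1: rank ker ∂_1 − rank ∂_2 = (10 − 4) − 5 = 1, and the invariant factors of ∂_2 are all 1, so H_1 = Z.
  H_2: rank ker ∂_2 − rank ∂_3 = (5 − 5) − 0 = 0, and there is no ∂_3, so H_2 = 0.

As a check, the Euler characteristic is 5 − 10 + 5 = 0, which agrees with 1 − 1 + 0 = 0.

H_0 = Z,  H_1 = Z,  H_2 = 0.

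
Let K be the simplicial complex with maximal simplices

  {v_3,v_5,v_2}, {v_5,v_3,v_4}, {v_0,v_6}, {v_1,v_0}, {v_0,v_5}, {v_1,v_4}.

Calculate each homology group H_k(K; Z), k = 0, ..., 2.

K has 7 vertices, 9 edges, 2 triangles.
rank ∂_0 = 0, rank ∂_1 = 6 ⇒ b_0 = 7 − 0 − 6 = 1; all invariant factors of ∂_1 are 1 so no torsion. So H_0 = Z.
rank ∂_1 = 6, rank ∂_2 = 2 ⇒ b_1 = 9 − 6 − 2 = 1; all invariant factors of ∂_2 are 1 so no torsion. So H_1 = Z.
rank ∂_2 = 2, rank ∂_3 = 0 ⇒ b_2 = 2 − 2 − 0 = 0. So H_2 = 0.

H_0 = Z,  H_1 = Z,  H_2 = 0.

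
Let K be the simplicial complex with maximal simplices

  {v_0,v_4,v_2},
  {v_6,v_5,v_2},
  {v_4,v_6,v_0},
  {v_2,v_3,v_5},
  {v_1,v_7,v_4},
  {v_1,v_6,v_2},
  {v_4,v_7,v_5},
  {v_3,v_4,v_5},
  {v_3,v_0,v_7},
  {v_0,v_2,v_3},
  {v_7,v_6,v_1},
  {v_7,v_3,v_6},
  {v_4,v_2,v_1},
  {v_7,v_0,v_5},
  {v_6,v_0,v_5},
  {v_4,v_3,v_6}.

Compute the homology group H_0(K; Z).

H_0 = Z.

Take the total order v_0 < v_1 < v_2 < v_3 < v_4 < v_5 < v_6 < v_7 on the vertex set. Then K (dimension 2) consists of the simplices:

  0-simplices (8): [v_0], [v_1], [v_2], [v_3], [v_4], [v_5], [v_6], [v_7]
  1-simplices (24): (24 of them)
  2-simplices (16): (16 of them)

so the chain groups are C_0 ≅ Z^8, C_1 ≅ Z^24, C_2 ≅ Z^16.

The boundary map ∂_1: C_1 → C_0 maps an edge to its endpoints' difference, ∂[p,q] = q − p.
As a 8×24 matrix over Z this has rank 7, with invariant factors (1,1,1,1,1,1,1).

Boundary ∂_2: C_2 → C_1 sends each 2-simplex [p,q,r] to [q,r] − [p,r] + [p,q]. For instance
  ∂[v_0,v_5,v_7] = [v_5,v_7] − [v_0,v_7] + [v_0,v_5],
  ∂[v_0,v_4,v_6] = [v_4,v_6] − [v_0,v_6] + [v_0,v_4].
This gives a 24×16 integer matrix of rank 15; reducing to Smith normal form yields diagonal entries (1,1,1,1,1,1,1,1,1,1,1,1,1,1,1).

Reading off H_k = ker ∂_k / im ∂_{k+1}:

  H_0: rank C_0 − rank ∂_1 = 8 − 7 = 1, and the invariant factors of ∂_1 are all 1, so H_0 = Z.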